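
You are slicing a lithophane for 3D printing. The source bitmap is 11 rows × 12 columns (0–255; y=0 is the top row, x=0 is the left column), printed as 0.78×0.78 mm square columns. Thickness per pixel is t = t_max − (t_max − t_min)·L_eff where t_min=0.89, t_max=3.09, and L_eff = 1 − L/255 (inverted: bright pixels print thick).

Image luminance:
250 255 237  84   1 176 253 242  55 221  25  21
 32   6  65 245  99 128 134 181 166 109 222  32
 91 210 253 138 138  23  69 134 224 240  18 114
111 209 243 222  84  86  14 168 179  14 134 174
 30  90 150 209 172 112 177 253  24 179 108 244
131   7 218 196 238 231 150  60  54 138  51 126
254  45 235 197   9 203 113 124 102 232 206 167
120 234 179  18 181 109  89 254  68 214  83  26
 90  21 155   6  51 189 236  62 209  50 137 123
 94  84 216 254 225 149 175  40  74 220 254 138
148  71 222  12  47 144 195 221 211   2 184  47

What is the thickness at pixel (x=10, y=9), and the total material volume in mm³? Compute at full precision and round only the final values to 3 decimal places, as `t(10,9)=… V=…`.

span = t_max - t_min = 3.09 - 0.89 = 2.200
L(10,9) = 254, L_eff = 1 - 254/255 = 0.003922 (inverted)
t(10,9) = 3.09 - 2.200·0.003922 = 3.081
Σt over all 11·12 pixels = 348832/1275 ≈ 273.5937255
V = pitch²·Σt = 0.78²·348832/1275 = 166.454

t(10,9)=3.081 V=166.454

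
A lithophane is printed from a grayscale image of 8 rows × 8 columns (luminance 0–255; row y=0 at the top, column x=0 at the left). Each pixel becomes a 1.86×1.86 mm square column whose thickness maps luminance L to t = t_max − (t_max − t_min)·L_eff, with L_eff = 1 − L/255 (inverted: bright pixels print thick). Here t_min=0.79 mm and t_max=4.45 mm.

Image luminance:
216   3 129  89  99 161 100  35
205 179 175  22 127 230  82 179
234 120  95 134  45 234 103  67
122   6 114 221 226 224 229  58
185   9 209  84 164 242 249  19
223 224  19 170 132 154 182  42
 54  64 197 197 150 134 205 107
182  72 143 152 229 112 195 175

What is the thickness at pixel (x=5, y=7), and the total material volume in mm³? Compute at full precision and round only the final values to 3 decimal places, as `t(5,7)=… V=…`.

span = t_max - t_min = 4.45 - 0.79 = 3.660
L(5,7) = 112, L_eff = 1 - 112/255 = 0.560784 (inverted)
t(5,7) = 4.45 - 3.660·0.560784 = 2.398
Σt over all 8·8 pixels = 380049/2125 ≈ 178.8465882
V = pitch²·Σt = 1.86²·380049/2125 = 618.738

t(5,7)=2.398 V=618.738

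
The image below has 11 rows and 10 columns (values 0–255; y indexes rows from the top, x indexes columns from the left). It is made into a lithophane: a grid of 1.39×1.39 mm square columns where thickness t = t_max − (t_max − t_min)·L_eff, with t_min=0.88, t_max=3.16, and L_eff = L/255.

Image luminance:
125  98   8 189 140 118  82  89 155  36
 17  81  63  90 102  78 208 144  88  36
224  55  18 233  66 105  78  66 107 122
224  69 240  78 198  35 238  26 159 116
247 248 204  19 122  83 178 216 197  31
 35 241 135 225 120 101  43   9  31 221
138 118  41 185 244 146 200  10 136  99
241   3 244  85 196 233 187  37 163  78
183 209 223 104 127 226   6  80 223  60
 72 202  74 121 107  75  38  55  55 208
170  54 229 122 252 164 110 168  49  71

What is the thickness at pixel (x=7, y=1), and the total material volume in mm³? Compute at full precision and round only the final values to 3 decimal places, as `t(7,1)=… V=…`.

t(7,1)=1.872 V=434.392

span = t_max - t_min = 3.16 - 0.88 = 2.280
L(7,1) = 144, L_eff = 144/255 = 0.564706
t(7,1) = 3.16 - 2.280·0.564706 = 1.872
Σt over all 11·10 pixels = 477761/2125 ≈ 224.8287059
V = pitch²·Σt = 1.39²·477761/2125 = 434.392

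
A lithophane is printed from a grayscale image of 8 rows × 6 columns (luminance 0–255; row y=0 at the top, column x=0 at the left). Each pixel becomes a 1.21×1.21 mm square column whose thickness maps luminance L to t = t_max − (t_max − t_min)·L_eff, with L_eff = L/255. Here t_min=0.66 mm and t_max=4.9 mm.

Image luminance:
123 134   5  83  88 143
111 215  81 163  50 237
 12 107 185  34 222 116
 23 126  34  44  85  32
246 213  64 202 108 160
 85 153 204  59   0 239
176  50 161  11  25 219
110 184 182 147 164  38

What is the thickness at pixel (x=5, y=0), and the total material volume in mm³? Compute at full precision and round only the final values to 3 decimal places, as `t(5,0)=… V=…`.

span = t_max - t_min = 4.9 - 0.66 = 4.240
L(5,0) = 143, L_eff = 143/255 = 0.560784
t(5,0) = 4.9 - 4.240·0.560784 = 2.522
Σt over all 8·6 pixels = 900182/6375 ≈ 141.2050196
V = pitch²·Σt = 1.21²·900182/6375 = 206.738

t(5,0)=2.522 V=206.738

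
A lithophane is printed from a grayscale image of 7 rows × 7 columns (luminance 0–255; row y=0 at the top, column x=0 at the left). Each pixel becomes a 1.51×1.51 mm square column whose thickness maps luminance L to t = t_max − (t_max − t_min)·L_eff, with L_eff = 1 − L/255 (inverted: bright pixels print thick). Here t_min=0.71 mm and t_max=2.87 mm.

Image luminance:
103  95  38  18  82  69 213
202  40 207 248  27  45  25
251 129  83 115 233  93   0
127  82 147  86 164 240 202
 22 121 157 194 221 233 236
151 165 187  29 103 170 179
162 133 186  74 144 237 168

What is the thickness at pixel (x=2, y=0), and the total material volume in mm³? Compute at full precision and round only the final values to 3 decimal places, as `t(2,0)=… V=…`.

t(2,0)=1.032 V=207.491

span = t_max - t_min = 2.87 - 0.71 = 2.160
L(2,0) = 38, L_eff = 1 - 38/255 = 0.850980 (inverted)
t(2,0) = 2.87 - 2.160·0.850980 = 1.032
Σt over all 7·7 pixels = 773507/8500 ≈ 91.0008235
V = pitch²·Σt = 1.51²·773507/8500 = 207.491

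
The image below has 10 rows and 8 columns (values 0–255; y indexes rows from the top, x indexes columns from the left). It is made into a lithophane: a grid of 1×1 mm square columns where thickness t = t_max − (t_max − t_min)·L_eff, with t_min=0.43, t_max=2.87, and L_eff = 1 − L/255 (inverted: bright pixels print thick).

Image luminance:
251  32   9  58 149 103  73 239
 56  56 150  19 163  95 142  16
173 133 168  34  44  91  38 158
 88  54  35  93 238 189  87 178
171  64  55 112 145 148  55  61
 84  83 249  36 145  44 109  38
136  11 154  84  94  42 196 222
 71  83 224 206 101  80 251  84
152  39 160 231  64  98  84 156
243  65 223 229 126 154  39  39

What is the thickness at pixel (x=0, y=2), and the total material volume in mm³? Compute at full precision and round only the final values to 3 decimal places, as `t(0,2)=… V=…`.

t(0,2)=2.085 V=121.972

span = t_max - t_min = 2.87 - 0.43 = 2.440
L(0,2) = 173, L_eff = 1 - 173/255 = 0.321569 (inverted)
t(0,2) = 2.87 - 2.440·0.321569 = 2.085
Σt over all 10·8 pixels = 777572/6375 ≈ 121.9720784
V = pitch²·Σt = 1²·777572/6375 = 121.972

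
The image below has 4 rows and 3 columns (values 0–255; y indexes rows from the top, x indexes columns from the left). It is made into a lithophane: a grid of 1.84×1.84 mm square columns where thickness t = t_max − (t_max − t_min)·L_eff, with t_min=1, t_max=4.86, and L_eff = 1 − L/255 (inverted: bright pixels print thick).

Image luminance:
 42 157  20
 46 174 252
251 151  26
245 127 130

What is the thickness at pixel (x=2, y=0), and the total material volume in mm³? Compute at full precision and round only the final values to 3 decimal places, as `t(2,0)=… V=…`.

t(2,0)=1.303 V=123.701

span = t_max - t_min = 4.86 - 1 = 3.860
L(2,0) = 20, L_eff = 1 - 20/255 = 0.921569 (inverted)
t(2,0) = 4.86 - 3.860·0.921569 = 1.303
Σt over all 4·3 pixels = 465853/12750 ≈ 36.5374902
V = pitch²·Σt = 1.84²·465853/12750 = 123.701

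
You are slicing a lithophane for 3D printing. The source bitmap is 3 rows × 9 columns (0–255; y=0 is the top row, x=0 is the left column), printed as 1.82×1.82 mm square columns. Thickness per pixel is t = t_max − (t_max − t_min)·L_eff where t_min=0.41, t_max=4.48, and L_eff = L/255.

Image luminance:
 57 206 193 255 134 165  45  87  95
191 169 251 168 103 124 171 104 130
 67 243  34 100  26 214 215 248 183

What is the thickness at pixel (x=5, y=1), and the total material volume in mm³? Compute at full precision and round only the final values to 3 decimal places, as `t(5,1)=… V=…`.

t(5,1)=2.501 V=190.357

span = t_max - t_min = 4.48 - 0.41 = 4.070
L(5,1) = 124, L_eff = 124/255 = 0.486275
t(5,1) = 4.48 - 4.070·0.486275 = 2.501
Σt over all 3·9 pixels = 57.468
V = pitch²·Σt = 1.82²·57.468 = 190.357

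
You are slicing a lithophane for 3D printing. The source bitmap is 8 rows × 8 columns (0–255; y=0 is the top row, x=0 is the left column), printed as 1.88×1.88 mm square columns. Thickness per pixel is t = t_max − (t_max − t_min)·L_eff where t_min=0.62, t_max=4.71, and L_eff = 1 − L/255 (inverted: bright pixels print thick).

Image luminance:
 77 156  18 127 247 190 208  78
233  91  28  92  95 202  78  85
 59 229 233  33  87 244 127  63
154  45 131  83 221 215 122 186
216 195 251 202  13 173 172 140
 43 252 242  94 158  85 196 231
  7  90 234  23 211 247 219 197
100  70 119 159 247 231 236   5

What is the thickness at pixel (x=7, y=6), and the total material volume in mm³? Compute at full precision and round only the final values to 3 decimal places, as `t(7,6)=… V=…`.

span = t_max - t_min = 4.71 - 0.62 = 4.090
L(7,6) = 197, L_eff = 1 - 197/255 = 0.227451 (inverted)
t(7,6) = 4.71 - 4.090·0.227451 = 3.780
Σt over all 8·8 pixels = 962699/5100 ≈ 188.7645098
V = pitch²·Σt = 1.88²·962699/5100 = 667.169

t(7,6)=3.780 V=667.169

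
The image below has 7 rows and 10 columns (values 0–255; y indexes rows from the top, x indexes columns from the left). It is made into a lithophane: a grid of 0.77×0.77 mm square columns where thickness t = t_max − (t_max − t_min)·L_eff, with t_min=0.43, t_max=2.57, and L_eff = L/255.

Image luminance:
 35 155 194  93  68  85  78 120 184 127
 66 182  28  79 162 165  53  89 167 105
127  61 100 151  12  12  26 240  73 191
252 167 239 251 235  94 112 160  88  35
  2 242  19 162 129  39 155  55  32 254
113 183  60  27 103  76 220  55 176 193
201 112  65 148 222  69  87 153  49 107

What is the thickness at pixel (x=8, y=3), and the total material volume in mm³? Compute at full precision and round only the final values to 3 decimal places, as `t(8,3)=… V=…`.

t(8,3)=1.831 V=65.021

span = t_max - t_min = 2.57 - 0.43 = 2.140
L(8,3) = 88, L_eff = 88/255 = 0.345098
t(8,3) = 2.57 - 2.140·0.345098 = 1.831
Σt over all 7·10 pixels = 699121/6375 ≈ 109.6660392
V = pitch²·Σt = 0.77²·699121/6375 = 65.021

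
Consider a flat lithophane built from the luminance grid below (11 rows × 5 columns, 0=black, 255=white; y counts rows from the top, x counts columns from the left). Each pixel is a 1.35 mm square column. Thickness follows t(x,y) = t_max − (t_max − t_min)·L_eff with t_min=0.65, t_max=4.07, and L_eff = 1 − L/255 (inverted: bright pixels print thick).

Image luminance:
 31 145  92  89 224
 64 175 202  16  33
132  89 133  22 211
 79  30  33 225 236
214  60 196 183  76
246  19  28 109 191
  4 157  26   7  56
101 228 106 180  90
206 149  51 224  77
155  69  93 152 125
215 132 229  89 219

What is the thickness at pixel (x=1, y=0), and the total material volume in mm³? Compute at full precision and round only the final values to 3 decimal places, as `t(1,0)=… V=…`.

span = t_max - t_min = 4.07 - 0.65 = 3.420
L(1,0) = 145, L_eff = 1 - 145/255 = 0.431373 (inverted)
t(1,0) = 4.07 - 3.420·0.431373 = 2.595
Σt over all 11·5 pixels = 1070297/8500 ≈ 125.9172941
V = pitch²·Σt = 1.35²·1070297/8500 = 229.484

t(1,0)=2.595 V=229.484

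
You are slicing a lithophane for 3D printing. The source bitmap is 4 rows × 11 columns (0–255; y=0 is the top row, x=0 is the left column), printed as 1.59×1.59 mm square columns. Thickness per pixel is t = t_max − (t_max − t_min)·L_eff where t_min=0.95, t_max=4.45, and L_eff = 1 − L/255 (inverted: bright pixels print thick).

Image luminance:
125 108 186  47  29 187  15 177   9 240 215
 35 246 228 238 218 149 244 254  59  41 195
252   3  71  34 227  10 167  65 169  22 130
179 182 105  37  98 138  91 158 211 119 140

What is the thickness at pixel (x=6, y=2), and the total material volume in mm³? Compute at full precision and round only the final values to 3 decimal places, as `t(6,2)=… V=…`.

t(6,2)=3.242 V=308.770

span = t_max - t_min = 4.45 - 0.95 = 3.500
L(6,2) = 167, L_eff = 1 - 167/255 = 0.345098 (inverted)
t(6,2) = 4.45 - 3.500·0.345098 = 3.242
Σt over all 4·11 pixels = 20763/170 ≈ 122.1352941
V = pitch²·Σt = 1.59²·20763/170 = 308.770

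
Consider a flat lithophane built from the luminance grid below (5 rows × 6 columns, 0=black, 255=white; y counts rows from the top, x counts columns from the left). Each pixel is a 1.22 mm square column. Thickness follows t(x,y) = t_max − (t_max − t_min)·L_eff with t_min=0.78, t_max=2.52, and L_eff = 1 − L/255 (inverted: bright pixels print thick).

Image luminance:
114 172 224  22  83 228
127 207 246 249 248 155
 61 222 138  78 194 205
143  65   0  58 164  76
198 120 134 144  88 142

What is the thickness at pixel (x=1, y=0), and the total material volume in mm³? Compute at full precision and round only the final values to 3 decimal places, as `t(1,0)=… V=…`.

span = t_max - t_min = 2.52 - 0.78 = 1.740
L(1,0) = 172, L_eff = 1 - 172/255 = 0.325490 (inverted)
t(1,0) = 2.52 - 1.740·0.325490 = 1.954
Σt over all 5·6 pixels = 44859/850 ≈ 52.7752941
V = pitch²·Σt = 1.22²·44859/850 = 78.551

t(1,0)=1.954 V=78.551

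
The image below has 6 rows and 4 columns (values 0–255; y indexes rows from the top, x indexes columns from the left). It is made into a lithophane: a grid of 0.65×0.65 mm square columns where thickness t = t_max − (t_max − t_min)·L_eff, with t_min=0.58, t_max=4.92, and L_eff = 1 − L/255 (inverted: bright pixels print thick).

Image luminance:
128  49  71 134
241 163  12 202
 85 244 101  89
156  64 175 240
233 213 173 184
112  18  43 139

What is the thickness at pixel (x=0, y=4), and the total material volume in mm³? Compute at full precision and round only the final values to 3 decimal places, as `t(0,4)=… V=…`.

span = t_max - t_min = 4.92 - 0.58 = 4.340
L(0,4) = 233, L_eff = 1 - 233/255 = 0.086275 (inverted)
t(0,4) = 4.92 - 4.340·0.086275 = 4.546
Σt over all 6·4 pixels = 886853/12750 ≈ 69.5570980
V = pitch²·Σt = 0.65²·886853/12750 = 29.388

t(0,4)=4.546 V=29.388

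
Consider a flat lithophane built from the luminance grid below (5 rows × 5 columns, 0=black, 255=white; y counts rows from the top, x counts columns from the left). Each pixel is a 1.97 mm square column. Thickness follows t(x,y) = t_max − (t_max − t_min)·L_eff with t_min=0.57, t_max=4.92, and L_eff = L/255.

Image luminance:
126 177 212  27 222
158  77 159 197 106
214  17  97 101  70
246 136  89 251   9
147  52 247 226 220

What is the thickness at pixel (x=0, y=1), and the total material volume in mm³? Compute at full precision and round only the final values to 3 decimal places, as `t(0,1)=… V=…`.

span = t_max - t_min = 4.92 - 0.57 = 4.350
L(0,1) = 158, L_eff = 158/255 = 0.619608
t(0,1) = 4.92 - 4.350·0.619608 = 2.225
Σt over all 5·5 pixels = 105193/1700 ≈ 61.8782353
V = pitch²·Σt = 1.97²·105193/1700 = 240.143

t(0,1)=2.225 V=240.143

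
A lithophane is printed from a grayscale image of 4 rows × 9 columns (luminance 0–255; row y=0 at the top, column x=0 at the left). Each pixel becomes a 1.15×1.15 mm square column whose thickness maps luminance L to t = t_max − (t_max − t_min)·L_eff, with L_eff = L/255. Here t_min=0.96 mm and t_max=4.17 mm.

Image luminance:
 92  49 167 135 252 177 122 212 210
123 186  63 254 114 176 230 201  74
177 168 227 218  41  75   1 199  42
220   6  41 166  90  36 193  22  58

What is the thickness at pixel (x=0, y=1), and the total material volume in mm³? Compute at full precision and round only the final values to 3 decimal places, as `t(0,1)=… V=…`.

t(0,1)=2.622 V=118.341

span = t_max - t_min = 4.17 - 0.96 = 3.210
L(0,1) = 123, L_eff = 123/255 = 0.482353
t(0,1) = 4.17 - 3.210·0.482353 = 2.622
Σt over all 4·9 pixels = 760601/8500 ≈ 89.4824706
V = pitch²·Σt = 1.15²·760601/8500 = 118.341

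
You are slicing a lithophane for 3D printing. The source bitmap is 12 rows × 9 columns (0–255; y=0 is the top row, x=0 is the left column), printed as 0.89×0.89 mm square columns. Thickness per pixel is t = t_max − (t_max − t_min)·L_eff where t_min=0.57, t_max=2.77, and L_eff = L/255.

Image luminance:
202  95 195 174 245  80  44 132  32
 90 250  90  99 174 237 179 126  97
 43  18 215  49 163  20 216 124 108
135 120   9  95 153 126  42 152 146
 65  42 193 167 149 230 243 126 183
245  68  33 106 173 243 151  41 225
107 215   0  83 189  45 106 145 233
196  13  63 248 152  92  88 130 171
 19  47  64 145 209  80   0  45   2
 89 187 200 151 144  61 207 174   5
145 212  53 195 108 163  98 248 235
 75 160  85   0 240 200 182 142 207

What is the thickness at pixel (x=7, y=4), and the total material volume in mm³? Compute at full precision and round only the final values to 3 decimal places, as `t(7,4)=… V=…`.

span = t_max - t_min = 2.77 - 0.57 = 2.200
L(7,4) = 126, L_eff = 126/255 = 0.494118
t(7,4) = 2.77 - 2.200·0.494118 = 1.683
Σt over all 12·9 pixels = 227308/1275 ≈ 178.2807843
V = pitch²·Σt = 0.89²·227308/1275 = 141.216

t(7,4)=1.683 V=141.216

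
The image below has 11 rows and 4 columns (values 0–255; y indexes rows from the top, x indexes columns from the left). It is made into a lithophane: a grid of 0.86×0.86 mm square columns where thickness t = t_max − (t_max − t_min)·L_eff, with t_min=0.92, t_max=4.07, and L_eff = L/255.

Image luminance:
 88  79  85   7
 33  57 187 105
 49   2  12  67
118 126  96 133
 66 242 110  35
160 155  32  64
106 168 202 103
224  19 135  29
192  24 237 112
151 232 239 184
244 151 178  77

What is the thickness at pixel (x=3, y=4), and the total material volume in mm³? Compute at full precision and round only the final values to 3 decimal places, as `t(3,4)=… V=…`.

t(3,4)=3.638 V=85.716

span = t_max - t_min = 4.07 - 0.92 = 3.150
L(3,4) = 35, L_eff = 35/255 = 0.137255
t(3,4) = 4.07 - 3.150·0.137255 = 3.638
Σt over all 11·4 pixels = 197021/1700 ≈ 115.8947059
V = pitch²·Σt = 0.86²·197021/1700 = 85.716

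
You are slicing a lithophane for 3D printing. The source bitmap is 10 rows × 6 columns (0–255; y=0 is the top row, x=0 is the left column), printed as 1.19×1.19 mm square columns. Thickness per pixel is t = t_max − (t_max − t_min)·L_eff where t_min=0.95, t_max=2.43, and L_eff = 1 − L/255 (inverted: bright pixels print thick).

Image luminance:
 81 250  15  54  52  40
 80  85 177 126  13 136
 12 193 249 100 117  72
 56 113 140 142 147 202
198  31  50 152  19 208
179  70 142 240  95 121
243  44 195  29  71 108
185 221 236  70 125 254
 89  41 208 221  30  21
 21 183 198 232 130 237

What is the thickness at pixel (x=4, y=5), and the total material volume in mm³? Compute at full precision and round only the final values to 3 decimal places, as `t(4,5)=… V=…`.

span = t_max - t_min = 2.43 - 0.95 = 1.480
L(4,5) = 95, L_eff = 1 - 95/255 = 0.627451 (inverted)
t(4,5) = 2.43 - 1.480·0.627451 = 1.501
Σt over all 10·6 pixels = 642688/6375 ≈ 100.8138039
V = pitch²·Σt = 1.19²·642688/6375 = 142.762

t(4,5)=1.501 V=142.762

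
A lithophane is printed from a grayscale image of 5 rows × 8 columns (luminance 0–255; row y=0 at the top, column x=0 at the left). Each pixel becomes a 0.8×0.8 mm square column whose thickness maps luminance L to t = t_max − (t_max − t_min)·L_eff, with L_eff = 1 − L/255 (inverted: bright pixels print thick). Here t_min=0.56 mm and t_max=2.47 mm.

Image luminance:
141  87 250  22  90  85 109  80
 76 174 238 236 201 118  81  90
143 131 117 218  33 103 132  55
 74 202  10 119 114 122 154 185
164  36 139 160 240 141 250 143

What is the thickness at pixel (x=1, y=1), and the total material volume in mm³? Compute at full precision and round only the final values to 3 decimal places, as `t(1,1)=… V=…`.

span = t_max - t_min = 2.47 - 0.56 = 1.910
L(1,1) = 174, L_eff = 1 - 174/255 = 0.317647 (inverted)
t(1,1) = 2.47 - 1.910·0.317647 = 1.863
Σt over all 5·8 pixels = 1576433/25500 ≈ 61.8209020
V = pitch²·Σt = 0.8²·1576433/25500 = 39.565

t(1,1)=1.863 V=39.565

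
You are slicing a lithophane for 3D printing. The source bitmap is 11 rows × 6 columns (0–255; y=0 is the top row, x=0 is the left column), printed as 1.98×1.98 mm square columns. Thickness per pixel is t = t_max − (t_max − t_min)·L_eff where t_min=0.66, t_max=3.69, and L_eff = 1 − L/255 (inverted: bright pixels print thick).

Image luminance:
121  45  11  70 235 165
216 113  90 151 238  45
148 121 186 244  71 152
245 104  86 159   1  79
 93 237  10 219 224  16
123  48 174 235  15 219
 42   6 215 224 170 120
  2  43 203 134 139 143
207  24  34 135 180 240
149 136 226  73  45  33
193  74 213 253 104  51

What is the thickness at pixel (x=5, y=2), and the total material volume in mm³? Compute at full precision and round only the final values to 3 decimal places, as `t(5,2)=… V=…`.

span = t_max - t_min = 3.69 - 0.66 = 3.030
L(5,2) = 152, L_eff = 1 - 152/255 = 0.403922 (inverted)
t(5,2) = 3.69 - 3.030·0.403922 = 2.466
Σt over all 11·6 pixels = 61539/425 ≈ 144.7976471
V = pitch²·Σt = 1.98²·61539/425 = 567.665

t(5,2)=2.466 V=567.665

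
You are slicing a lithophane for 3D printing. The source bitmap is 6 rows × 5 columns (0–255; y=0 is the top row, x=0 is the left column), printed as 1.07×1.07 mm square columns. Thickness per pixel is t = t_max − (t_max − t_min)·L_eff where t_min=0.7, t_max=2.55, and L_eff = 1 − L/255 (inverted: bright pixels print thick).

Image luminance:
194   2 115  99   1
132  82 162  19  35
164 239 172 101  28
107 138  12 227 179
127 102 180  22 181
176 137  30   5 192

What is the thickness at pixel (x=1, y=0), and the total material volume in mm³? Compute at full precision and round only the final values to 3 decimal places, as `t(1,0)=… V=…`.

t(1,0)=0.715 V=51.952

span = t_max - t_min = 2.55 - 0.7 = 1.850
L(1,0) = 2, L_eff = 1 - 2/255 = 0.992157 (inverted)
t(1,0) = 2.55 - 1.850·0.992157 = 0.715
Σt over all 6·5 pixels = 3857/85 ≈ 45.3764706
V = pitch²·Σt = 1.07²·3857/85 = 51.952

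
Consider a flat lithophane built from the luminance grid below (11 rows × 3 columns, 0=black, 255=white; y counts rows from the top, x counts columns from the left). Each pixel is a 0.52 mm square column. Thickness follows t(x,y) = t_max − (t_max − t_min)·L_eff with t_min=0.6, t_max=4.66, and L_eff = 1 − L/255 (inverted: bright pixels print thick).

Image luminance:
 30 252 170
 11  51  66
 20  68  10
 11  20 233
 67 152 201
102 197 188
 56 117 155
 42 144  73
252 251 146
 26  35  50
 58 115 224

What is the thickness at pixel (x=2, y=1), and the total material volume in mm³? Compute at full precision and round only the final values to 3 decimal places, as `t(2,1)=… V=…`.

span = t_max - t_min = 4.66 - 0.6 = 4.060
L(2,1) = 66, L_eff = 1 - 66/255 = 0.741176 (inverted)
t(2,1) = 4.66 - 4.060·0.741176 = 1.651
Σt over all 11·3 pixels = 981829/12750 ≈ 77.0061961
V = pitch²·Σt = 0.52²·981829/12750 = 20.822

t(2,1)=1.651 V=20.822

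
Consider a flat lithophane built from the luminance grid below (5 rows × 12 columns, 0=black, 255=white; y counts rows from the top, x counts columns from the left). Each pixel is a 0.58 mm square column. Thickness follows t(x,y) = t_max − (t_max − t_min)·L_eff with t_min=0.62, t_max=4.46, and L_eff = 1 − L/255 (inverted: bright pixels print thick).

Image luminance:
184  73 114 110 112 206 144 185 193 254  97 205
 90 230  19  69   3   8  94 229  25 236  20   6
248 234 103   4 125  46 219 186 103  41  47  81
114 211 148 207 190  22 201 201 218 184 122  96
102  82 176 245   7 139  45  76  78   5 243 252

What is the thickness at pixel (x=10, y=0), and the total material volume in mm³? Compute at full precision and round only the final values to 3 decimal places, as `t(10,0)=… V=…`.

span = t_max - t_min = 4.46 - 0.62 = 3.840
L(10,0) = 97, L_eff = 1 - 97/255 = 0.619608 (inverted)
t(10,0) = 4.46 - 3.840·0.619608 = 2.081
Σt over all 5·12 pixels = 325674/2125 ≈ 153.2583529
V = pitch²·Σt = 0.58²·325674/2125 = 51.556

t(10,0)=2.081 V=51.556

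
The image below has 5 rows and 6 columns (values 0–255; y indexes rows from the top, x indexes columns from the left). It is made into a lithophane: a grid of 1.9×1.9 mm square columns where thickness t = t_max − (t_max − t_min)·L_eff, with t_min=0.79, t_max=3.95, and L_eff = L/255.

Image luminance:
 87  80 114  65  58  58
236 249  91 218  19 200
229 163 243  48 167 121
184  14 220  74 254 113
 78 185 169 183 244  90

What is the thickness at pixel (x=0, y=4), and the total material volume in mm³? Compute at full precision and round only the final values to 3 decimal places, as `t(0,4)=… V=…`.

t(0,4)=2.983 V=237.479

span = t_max - t_min = 3.95 - 0.79 = 3.160
L(0,4) = 78, L_eff = 78/255 = 0.305882
t(0,4) = 3.95 - 3.160·0.305882 = 2.983
Σt over all 5·6 pixels = 279581/4250 ≈ 65.7837647
V = pitch²·Σt = 1.9²·279581/4250 = 237.479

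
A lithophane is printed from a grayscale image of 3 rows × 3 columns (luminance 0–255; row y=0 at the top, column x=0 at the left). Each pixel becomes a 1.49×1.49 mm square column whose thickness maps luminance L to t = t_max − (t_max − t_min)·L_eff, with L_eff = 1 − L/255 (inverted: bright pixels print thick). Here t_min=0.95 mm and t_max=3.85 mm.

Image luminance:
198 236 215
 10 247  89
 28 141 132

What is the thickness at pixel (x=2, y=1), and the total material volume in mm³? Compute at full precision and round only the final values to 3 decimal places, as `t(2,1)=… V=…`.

t(2,1)=1.962 V=51.704

span = t_max - t_min = 3.85 - 0.95 = 2.900
L(2,1) = 89, L_eff = 1 - 89/255 = 0.650980 (inverted)
t(2,1) = 3.85 - 2.900·0.650980 = 1.962
Σt over all 3·3 pixels = 39591/1700 ≈ 23.2888235
V = pitch²·Σt = 1.49²·39591/1700 = 51.704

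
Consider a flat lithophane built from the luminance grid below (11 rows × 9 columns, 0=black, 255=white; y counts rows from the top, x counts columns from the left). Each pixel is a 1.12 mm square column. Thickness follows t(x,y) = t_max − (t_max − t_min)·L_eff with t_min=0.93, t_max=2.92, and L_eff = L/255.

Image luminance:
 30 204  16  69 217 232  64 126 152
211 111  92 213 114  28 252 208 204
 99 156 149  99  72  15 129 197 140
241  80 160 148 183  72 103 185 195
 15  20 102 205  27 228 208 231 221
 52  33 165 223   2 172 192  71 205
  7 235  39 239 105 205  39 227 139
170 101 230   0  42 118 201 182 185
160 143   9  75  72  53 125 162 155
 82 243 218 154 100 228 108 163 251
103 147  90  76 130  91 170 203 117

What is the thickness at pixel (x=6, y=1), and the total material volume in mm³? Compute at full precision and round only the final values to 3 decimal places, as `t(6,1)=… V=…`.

span = t_max - t_min = 2.92 - 0.93 = 1.990
L(6,1) = 252, L_eff = 252/255 = 0.988235
t(6,1) = 2.92 - 1.990·0.988235 = 0.953
Σt over all 11·9 pixels = 27641/150 ≈ 184.2733333
V = pitch²·Σt = 1.12²·27641/150 = 231.152

t(6,1)=0.953 V=231.152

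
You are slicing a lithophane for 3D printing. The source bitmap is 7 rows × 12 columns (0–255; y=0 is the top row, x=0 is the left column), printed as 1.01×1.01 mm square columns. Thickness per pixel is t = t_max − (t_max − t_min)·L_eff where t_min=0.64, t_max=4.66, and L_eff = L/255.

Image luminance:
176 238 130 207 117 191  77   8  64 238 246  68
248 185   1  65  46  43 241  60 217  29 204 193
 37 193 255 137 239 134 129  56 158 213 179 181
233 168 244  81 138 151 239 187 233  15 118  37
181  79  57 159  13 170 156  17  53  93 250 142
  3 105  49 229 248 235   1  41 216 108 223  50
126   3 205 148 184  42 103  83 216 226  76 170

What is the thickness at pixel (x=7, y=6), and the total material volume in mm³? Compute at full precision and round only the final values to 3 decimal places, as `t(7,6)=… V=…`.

span = t_max - t_min = 4.66 - 0.64 = 4.020
L(7,6) = 83, L_eff = 83/255 = 0.325490
t(7,6) = 4.66 - 4.020·0.325490 = 3.352
Σt over all 7·12 pixels = 892651/4250 ≈ 210.0355294
V = pitch²·Σt = 1.01²·892651/4250 = 214.257

t(7,6)=3.352 V=214.257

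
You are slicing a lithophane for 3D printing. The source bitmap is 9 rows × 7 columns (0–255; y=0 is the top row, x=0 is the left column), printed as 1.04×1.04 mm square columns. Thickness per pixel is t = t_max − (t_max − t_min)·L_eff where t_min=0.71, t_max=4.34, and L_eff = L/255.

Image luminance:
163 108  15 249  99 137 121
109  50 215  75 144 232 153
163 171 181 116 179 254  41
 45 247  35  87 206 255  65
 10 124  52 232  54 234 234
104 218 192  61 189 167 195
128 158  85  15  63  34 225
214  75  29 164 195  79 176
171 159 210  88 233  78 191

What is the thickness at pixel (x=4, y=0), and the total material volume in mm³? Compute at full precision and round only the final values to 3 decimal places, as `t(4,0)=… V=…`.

span = t_max - t_min = 4.34 - 0.71 = 3.630
L(4,0) = 99, L_eff = 99/255 = 0.388235
t(4,0) = 4.34 - 3.630·0.388235 = 2.931
Σt over all 9·7 pixels = 1265199/8500 ≈ 148.8469412
V = pitch²·Σt = 1.04²·1265199/8500 = 160.993

t(4,0)=2.931 V=160.993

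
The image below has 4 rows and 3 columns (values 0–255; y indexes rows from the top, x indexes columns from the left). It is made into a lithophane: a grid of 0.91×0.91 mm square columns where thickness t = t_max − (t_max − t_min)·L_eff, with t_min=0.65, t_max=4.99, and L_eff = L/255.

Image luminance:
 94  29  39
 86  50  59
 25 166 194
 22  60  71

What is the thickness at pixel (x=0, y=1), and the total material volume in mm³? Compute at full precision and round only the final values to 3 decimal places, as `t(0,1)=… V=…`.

t(0,1)=3.526 V=36.973

span = t_max - t_min = 4.99 - 0.65 = 4.340
L(0,1) = 86, L_eff = 86/255 = 0.337255
t(0,1) = 4.99 - 4.340·0.337255 = 3.526
Σt over all 4·3 pixels = 113851/2550 ≈ 44.6474510
V = pitch²·Σt = 0.91²·113851/2550 = 36.973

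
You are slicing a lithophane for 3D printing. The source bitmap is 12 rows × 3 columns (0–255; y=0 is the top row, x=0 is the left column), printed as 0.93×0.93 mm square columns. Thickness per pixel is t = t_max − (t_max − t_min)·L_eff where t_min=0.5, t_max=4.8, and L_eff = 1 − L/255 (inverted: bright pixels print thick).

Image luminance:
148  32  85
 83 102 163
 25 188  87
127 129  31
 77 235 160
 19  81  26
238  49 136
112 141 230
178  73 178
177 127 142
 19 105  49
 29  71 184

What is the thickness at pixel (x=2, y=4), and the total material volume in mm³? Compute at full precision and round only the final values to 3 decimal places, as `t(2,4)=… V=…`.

span = t_max - t_min = 4.8 - 0.5 = 4.300
L(2,4) = 160, L_eff = 1 - 160/255 = 0.372549 (inverted)
t(2,4) = 4.8 - 4.300·0.372549 = 3.198
Σt over all 12·3 pixels = 109724/1275 ≈ 86.0580392
V = pitch²·Σt = 0.93²·109724/1275 = 74.432

t(2,4)=3.198 V=74.432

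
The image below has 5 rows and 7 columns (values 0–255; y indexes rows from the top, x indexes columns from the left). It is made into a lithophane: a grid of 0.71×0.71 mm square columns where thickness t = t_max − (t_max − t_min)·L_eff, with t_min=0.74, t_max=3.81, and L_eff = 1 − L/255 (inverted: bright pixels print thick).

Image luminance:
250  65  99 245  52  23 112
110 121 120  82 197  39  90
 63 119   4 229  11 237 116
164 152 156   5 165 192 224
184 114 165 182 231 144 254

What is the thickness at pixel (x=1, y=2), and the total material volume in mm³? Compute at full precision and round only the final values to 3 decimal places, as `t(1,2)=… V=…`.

t(1,2)=2.173 V=41.677

span = t_max - t_min = 3.81 - 0.74 = 3.070
L(1,2) = 119, L_eff = 1 - 119/255 = 0.533333 (inverted)
t(1,2) = 3.81 - 3.070·0.533333 = 2.173
Σt over all 5·7 pixels = 351377/4250 ≈ 82.6769412
V = pitch²·Σt = 0.71²·351377/4250 = 41.677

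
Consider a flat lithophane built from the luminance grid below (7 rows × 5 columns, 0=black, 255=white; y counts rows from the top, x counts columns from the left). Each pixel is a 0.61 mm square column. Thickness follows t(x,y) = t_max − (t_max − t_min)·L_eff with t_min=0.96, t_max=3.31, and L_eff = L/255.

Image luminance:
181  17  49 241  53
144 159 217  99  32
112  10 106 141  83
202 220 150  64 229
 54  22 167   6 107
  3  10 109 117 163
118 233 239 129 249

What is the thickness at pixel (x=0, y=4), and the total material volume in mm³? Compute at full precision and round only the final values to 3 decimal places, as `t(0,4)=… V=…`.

span = t_max - t_min = 3.31 - 0.96 = 2.350
L(0,4) = 54, L_eff = 54/255 = 0.211765
t(0,4) = 3.31 - 2.350·0.211765 = 2.812
Σt over all 7·5 pixels = 39179/510 ≈ 76.8215686
V = pitch²·Σt = 0.61²·39179/510 = 28.585

t(0,4)=2.812 V=28.585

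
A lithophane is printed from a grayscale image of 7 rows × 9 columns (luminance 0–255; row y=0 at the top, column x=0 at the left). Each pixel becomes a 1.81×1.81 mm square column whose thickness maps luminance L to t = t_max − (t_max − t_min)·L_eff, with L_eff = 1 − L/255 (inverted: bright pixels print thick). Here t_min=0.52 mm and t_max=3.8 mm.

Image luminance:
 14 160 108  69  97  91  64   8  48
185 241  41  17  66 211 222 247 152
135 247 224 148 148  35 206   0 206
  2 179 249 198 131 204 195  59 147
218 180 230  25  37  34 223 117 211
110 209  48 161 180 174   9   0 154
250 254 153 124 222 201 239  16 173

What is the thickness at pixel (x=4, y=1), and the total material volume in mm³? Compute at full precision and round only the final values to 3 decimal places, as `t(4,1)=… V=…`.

t(4,1)=1.369 V=474.193

span = t_max - t_min = 3.8 - 0.52 = 3.280
L(4,1) = 66, L_eff = 1 - 66/255 = 0.741176 (inverted)
t(4,1) = 3.8 - 3.280·0.741176 = 1.369
Σt over all 7·9 pixels = 307579/2125 ≈ 144.7430588
V = pitch²·Σt = 1.81²·307579/2125 = 474.193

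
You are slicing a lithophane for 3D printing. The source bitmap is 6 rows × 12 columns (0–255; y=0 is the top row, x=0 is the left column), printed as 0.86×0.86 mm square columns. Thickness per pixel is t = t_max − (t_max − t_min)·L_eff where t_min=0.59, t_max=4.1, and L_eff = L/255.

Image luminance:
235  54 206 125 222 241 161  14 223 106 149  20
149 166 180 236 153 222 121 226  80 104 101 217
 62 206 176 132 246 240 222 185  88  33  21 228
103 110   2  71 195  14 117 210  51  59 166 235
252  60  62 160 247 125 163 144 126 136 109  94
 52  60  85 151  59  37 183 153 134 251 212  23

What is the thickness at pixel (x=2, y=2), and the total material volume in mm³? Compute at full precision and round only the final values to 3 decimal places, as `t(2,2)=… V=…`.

span = t_max - t_min = 4.1 - 0.59 = 3.510
L(2,2) = 176, L_eff = 176/255 = 0.690196
t(2,2) = 4.1 - 3.510·0.690196 = 1.677
Σt over all 6·12 pixels = 1343763/8500 ≈ 158.0897647
V = pitch²·Σt = 0.86²·1343763/8500 = 116.923

t(2,2)=1.677 V=116.923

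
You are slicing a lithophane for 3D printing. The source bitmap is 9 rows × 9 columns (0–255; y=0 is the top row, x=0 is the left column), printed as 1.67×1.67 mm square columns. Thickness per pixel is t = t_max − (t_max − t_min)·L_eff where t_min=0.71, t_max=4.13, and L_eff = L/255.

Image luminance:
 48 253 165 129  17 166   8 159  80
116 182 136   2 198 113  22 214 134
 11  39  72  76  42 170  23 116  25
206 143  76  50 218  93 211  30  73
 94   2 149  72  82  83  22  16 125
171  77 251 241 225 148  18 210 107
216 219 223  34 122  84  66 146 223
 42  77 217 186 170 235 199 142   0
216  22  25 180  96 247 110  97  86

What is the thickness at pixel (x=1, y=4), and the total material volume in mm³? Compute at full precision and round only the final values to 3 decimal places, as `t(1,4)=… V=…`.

span = t_max - t_min = 4.13 - 0.71 = 3.420
L(1,4) = 2, L_eff = 2/255 = 0.007843
t(1,4) = 4.13 - 3.420·0.007843 = 4.103
Σt over all 9·9 pixels = 1750359/8500 ≈ 205.9245882
V = pitch²·Σt = 1.67²·1750359/8500 = 574.303

t(1,4)=4.103 V=574.303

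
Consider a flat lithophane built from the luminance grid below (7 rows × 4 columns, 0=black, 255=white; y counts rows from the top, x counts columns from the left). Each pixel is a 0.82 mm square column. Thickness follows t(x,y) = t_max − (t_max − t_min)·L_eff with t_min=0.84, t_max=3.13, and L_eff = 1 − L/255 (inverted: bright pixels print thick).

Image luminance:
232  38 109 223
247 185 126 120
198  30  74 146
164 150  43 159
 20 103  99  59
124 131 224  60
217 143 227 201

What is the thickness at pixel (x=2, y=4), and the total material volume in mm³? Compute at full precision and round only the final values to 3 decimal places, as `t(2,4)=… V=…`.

span = t_max - t_min = 3.13 - 0.84 = 2.290
L(2,4) = 99, L_eff = 1 - 99/255 = 0.611765 (inverted)
t(2,4) = 3.13 - 2.290·0.611765 = 1.729
Σt over all 7·4 pixels = 123489/2125 ≈ 58.1124706
V = pitch²·Σt = 0.82²·123489/2125 = 39.075

t(2,4)=1.729 V=39.075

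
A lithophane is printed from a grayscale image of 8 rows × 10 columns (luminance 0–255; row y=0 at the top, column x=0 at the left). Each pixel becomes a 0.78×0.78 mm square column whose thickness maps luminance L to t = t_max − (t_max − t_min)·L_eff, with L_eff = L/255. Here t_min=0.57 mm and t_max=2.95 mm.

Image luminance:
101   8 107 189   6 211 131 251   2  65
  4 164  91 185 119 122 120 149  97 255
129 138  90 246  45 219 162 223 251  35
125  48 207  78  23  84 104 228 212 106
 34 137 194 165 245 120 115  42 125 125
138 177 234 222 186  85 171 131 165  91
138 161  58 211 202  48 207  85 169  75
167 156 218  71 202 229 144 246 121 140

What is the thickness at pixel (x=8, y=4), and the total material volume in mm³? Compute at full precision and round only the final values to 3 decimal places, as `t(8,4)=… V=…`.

span = t_max - t_min = 2.95 - 0.57 = 2.380
L(8,4) = 125, L_eff = 125/255 = 0.490196
t(8,4) = 2.95 - 2.380·0.490196 = 1.783
Σt over all 8·10 pixels = 9944/75 ≈ 132.5866667
V = pitch²·Σt = 0.78²·9944/75 = 80.666

t(8,4)=1.783 V=80.666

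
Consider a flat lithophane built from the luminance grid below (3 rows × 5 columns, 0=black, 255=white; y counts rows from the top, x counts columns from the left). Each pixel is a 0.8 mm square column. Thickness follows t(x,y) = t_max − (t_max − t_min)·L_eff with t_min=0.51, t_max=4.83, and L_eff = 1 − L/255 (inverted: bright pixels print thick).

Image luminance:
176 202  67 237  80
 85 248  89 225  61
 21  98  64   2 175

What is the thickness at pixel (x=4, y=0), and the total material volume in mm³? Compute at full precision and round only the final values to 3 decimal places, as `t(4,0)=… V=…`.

t(4,0)=1.865 V=24.738

span = t_max - t_min = 4.83 - 0.51 = 4.320
L(4,0) = 80, L_eff = 1 - 80/255 = 0.686275 (inverted)
t(4,0) = 4.83 - 4.320·0.686275 = 1.865
Σt over all 3·5 pixels = 65709/1700 ≈ 38.6523529
V = pitch²·Σt = 0.8²·65709/1700 = 24.738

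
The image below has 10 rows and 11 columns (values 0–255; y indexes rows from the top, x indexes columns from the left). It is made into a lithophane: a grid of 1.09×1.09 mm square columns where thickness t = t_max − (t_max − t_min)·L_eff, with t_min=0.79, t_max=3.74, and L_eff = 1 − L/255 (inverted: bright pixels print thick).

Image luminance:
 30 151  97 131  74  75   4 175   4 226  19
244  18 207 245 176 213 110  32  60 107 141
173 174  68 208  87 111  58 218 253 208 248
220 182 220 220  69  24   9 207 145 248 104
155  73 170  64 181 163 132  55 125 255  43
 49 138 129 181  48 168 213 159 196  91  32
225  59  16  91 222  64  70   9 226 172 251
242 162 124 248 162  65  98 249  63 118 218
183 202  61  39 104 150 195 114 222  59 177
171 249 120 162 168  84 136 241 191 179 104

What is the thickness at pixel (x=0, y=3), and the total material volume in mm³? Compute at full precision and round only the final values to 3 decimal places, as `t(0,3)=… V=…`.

t(0,3)=3.335 V=313.237

span = t_max - t_min = 3.74 - 0.79 = 2.950
L(0,3) = 220, L_eff = 1 - 220/255 = 0.137255 (inverted)
t(0,3) = 3.74 - 2.950·0.137255 = 3.335
Σt over all 10·11 pixels = 336148/1275 ≈ 263.6454902
V = pitch²·Σt = 1.09²·336148/1275 = 313.237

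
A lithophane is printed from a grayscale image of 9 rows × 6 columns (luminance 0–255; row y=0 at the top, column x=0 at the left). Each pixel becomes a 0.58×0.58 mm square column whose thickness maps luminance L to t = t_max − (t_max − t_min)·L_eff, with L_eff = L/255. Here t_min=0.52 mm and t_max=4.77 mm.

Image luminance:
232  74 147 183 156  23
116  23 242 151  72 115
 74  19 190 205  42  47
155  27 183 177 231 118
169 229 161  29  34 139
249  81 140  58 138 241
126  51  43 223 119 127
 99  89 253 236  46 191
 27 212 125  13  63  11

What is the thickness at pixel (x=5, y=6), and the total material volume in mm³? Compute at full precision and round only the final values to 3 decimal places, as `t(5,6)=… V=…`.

span = t_max - t_min = 4.77 - 0.52 = 4.250
L(5,6) = 127, L_eff = 127/255 = 0.498039
t(5,6) = 4.77 - 4.250·0.498039 = 2.653
Σt over all 9·6 pixels = 21827/150 ≈ 145.5133333
V = pitch²·Σt = 0.58²·21827/150 = 48.951

t(5,6)=2.653 V=48.951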